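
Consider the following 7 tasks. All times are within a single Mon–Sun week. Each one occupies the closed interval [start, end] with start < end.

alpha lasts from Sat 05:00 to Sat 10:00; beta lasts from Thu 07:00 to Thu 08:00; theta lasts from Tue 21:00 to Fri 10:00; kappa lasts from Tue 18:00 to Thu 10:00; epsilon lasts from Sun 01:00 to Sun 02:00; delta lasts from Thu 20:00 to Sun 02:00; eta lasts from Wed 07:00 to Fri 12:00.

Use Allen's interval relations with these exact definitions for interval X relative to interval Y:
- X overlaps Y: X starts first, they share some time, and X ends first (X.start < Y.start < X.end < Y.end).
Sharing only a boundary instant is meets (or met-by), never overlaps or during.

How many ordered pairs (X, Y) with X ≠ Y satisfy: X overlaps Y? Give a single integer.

5

Checking all 42 ordered pairs for relation 'overlaps'; matching pairs in alphabetical order:
(eta, delta): eta overlaps delta ✓
(kappa, eta): kappa overlaps eta ✓
(kappa, theta): kappa overlaps theta ✓
(theta, delta): theta overlaps delta ✓
(theta, eta): theta overlaps eta ✓
Count: 5.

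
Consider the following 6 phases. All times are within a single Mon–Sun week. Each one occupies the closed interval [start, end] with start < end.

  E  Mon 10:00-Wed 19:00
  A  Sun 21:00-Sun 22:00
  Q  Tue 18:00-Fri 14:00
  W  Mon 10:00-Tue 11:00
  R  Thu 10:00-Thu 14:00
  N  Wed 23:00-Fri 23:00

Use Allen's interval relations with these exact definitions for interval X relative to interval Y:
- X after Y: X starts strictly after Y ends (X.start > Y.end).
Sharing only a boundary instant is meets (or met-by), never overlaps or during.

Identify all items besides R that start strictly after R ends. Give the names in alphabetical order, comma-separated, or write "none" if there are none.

Target R = [Thu 10:00, Thu 14:00].
A [Sun 21:00, Sun 22:00] → after → yes.
E [Mon 10:00, Wed 19:00] → before → no.
N [Wed 23:00, Fri 23:00] → contains → no.
Q [Tue 18:00, Fri 14:00] → contains → no.
W [Mon 10:00, Tue 11:00] → before → no.
Result: A.

A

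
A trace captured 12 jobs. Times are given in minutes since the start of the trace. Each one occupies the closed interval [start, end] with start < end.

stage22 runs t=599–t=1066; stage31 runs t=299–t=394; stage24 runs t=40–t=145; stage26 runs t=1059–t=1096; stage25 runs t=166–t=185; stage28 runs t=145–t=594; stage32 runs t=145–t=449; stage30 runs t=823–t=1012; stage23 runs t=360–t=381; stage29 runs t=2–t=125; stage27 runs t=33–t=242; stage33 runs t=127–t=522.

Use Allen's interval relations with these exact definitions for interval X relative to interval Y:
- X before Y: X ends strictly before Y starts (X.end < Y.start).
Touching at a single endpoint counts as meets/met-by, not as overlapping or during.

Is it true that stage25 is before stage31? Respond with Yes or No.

Yes

stage25 = [t=166, t=185], stage31 = [t=299, t=394].
Actual relation of stage25 to stage31: before.
Asked whether 'before' holds → Yes.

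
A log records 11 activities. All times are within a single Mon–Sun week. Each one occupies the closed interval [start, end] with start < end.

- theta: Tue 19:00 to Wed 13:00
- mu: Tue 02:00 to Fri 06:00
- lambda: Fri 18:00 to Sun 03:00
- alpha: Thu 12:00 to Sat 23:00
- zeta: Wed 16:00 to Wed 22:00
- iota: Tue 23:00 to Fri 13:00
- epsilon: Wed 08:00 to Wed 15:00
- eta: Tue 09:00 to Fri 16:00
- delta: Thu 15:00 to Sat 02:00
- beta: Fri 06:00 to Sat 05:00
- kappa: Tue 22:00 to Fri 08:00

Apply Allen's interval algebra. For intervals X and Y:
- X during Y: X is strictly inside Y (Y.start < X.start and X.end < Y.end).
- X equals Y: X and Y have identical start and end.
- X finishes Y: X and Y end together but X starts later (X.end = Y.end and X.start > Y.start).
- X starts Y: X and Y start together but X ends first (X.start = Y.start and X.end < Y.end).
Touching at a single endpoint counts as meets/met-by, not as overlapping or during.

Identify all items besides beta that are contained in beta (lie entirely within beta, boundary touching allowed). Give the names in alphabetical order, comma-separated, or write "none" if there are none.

Target beta = [Fri 06:00, Sat 05:00].
alpha [Thu 12:00, Sat 23:00] → contains → no.
delta [Thu 15:00, Sat 02:00] → overlaps → no.
epsilon [Wed 08:00, Wed 15:00] → before → no.
eta [Tue 09:00, Fri 16:00] → overlaps → no.
iota [Tue 23:00, Fri 13:00] → overlaps → no.
kappa [Tue 22:00, Fri 08:00] → overlaps → no.
lambda [Fri 18:00, Sun 03:00] → overlapped-by → no.
mu [Tue 02:00, Fri 06:00] → meets → no.
theta [Tue 19:00, Wed 13:00] → before → no.
zeta [Wed 16:00, Wed 22:00] → before → no.
Result: none.

none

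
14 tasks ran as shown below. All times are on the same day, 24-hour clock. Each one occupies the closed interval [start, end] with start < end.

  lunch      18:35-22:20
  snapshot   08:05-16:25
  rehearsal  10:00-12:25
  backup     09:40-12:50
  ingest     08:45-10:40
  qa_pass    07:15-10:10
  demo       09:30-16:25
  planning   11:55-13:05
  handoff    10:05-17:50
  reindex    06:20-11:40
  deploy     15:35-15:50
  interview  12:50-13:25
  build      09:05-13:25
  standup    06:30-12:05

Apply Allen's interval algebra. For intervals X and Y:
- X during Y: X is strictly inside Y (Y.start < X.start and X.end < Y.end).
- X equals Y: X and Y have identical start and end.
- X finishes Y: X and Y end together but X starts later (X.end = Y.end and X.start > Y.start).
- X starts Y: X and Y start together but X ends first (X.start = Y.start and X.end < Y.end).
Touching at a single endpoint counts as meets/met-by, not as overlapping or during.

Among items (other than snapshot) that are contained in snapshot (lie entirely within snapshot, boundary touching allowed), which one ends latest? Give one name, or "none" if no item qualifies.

demo

Target snapshot = [08:05, 16:25].
backup [09:40, 12:50] → during → candidate.
build [09:05, 13:25] → during → candidate.
demo [09:30, 16:25] → finishes → candidate.
deploy [15:35, 15:50] → during → candidate.
handoff [10:05, 17:50] → overlapped-by → excluded.
ingest [08:45, 10:40] → during → candidate.
interview [12:50, 13:25] → during → candidate.
lunch [18:35, 22:20] → after → excluded.
planning [11:55, 13:05] → during → candidate.
qa_pass [07:15, 10:10] → overlaps → excluded.
rehearsal [10:00, 12:25] → during → candidate.
reindex [06:20, 11:40] → overlaps → excluded.
standup [06:30, 12:05] → overlaps → excluded.
Among candidates, latest end is 16:25 → demo.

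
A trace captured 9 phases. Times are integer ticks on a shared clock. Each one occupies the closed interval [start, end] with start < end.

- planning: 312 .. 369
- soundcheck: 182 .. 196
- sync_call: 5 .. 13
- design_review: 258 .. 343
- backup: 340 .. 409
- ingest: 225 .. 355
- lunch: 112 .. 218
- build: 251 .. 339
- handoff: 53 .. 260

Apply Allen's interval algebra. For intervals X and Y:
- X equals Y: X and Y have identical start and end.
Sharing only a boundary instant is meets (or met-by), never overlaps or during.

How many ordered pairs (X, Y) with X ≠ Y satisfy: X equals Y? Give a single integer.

Checking all 72 ordered pairs for relation 'equals'; matching pairs in alphabetical order:
No pair satisfies it.
Count: 0.

0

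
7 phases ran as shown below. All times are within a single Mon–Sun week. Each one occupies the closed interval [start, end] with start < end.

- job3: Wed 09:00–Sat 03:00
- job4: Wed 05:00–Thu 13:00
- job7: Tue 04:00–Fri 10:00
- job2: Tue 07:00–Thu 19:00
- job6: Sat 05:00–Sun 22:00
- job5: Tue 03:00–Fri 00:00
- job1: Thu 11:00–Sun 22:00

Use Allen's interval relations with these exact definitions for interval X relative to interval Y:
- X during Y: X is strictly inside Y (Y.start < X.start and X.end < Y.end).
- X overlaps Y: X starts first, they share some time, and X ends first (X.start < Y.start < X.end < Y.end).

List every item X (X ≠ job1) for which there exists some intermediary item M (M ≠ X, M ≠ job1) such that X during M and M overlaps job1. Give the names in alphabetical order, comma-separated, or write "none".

job2, job4

Target job1 = [Thu 11:00, Sun 22:00].
Intermediaries M with M overlaps job1: job2, job3, job4, job5, job7.
Via job2 — items with X during job2: job4.
Via job3 — items with X during job3: none.
Via job4 — items with X during job4: none.
Via job5 — items with X during job5: job2, job4.
Via job7 — items with X during job7: job2, job4.
Union: job2, job4.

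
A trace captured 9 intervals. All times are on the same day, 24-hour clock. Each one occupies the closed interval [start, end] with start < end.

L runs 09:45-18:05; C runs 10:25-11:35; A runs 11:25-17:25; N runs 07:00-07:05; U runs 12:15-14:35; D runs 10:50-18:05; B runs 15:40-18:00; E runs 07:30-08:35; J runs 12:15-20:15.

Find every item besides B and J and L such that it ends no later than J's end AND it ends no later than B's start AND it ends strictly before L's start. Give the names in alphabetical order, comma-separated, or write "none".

E, N

Conditions: its end is no later than J's end (X.end <= 20:15) AND its end is no later than B's start (X.end <= 15:40) AND its end is strictly before L's start (X.end < 09:45).
A: end 17:25 <= 20:15? ✓; end 17:25 <= 15:40? ✗; end 17:25 < 09:45? ✗ → no.
C: end 11:35 <= 20:15? ✓; end 11:35 <= 15:40? ✓; end 11:35 < 09:45? ✗ → no.
D: end 18:05 <= 20:15? ✓; end 18:05 <= 15:40? ✗; end 18:05 < 09:45? ✗ → no.
E: end 08:35 <= 20:15? ✓; end 08:35 <= 15:40? ✓; end 08:35 < 09:45? ✓ → yes.
N: end 07:05 <= 20:15? ✓; end 07:05 <= 15:40? ✓; end 07:05 < 09:45? ✓ → yes.
U: end 14:35 <= 20:15? ✓; end 14:35 <= 15:40? ✓; end 14:35 < 09:45? ✗ → no.
Result: E, N.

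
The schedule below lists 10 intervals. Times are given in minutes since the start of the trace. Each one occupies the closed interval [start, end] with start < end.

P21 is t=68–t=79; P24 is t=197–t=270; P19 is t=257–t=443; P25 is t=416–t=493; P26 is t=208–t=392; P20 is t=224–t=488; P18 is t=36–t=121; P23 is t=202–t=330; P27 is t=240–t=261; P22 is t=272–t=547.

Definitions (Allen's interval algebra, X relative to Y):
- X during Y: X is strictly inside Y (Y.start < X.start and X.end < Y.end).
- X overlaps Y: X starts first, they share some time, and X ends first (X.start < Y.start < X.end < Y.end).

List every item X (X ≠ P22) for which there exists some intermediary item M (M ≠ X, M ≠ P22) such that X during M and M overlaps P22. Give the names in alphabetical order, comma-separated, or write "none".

P19, P27

Target P22 = [t=272, t=547].
Intermediaries M with M overlaps P22: P19, P20, P23, P26.
Via P19 — items with X during P19: none.
Via P20 — items with X during P20: P19, P27.
Via P23 — items with X during P23: P27.
Via P26 — items with X during P26: P27.
Union: P19, P27.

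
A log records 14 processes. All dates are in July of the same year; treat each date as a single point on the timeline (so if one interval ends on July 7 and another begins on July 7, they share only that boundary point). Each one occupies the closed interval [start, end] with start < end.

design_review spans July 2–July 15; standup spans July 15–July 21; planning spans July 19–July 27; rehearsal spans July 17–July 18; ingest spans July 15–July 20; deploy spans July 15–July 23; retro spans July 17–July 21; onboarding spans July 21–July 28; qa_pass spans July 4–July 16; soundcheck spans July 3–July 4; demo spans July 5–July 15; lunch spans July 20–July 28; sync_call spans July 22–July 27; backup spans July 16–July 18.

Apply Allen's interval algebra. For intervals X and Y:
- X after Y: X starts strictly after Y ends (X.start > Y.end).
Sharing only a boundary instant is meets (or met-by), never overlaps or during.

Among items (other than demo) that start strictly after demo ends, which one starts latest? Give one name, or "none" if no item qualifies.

sync_call

Target demo = [July 5, July 15].
backup [July 16, July 18] → after → candidate.
deploy [July 15, July 23] → met-by → excluded.
design_review [July 2, July 15] → finished-by → excluded.
ingest [July 15, July 20] → met-by → excluded.
lunch [July 20, July 28] → after → candidate.
onboarding [July 21, July 28] → after → candidate.
planning [July 19, July 27] → after → candidate.
qa_pass [July 4, July 16] → contains → excluded.
rehearsal [July 17, July 18] → after → candidate.
retro [July 17, July 21] → after → candidate.
soundcheck [July 3, July 4] → before → excluded.
standup [July 15, July 21] → met-by → excluded.
sync_call [July 22, July 27] → after → candidate.
Among candidates, latest start is July 22 → sync_call.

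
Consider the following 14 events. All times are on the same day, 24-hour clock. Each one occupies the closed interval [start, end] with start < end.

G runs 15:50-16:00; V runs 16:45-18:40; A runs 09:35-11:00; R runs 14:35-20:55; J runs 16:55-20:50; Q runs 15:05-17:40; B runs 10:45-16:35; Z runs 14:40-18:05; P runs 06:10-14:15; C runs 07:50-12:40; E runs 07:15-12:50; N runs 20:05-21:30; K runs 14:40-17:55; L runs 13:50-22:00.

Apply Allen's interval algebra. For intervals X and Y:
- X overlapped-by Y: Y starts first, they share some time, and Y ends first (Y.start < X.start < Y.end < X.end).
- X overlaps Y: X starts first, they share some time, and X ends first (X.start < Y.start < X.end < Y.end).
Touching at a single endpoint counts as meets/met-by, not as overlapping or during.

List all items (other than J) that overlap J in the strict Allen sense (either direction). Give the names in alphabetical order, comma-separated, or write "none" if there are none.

K, N, Q, V, Z

Target J = [16:55, 20:50].
A [09:35, 11:00] → before → no.
B [10:45, 16:35] → before → no.
C [07:50, 12:40] → before → no.
E [07:15, 12:50] → before → no.
G [15:50, 16:00] → before → no.
K [14:40, 17:55] → overlaps → yes.
L [13:50, 22:00] → contains → no.
N [20:05, 21:30] → overlapped-by → yes.
P [06:10, 14:15] → before → no.
Q [15:05, 17:40] → overlaps → yes.
R [14:35, 20:55] → contains → no.
V [16:45, 18:40] → overlaps → yes.
Z [14:40, 18:05] → overlaps → yes.
Result: K, N, Q, V, Z.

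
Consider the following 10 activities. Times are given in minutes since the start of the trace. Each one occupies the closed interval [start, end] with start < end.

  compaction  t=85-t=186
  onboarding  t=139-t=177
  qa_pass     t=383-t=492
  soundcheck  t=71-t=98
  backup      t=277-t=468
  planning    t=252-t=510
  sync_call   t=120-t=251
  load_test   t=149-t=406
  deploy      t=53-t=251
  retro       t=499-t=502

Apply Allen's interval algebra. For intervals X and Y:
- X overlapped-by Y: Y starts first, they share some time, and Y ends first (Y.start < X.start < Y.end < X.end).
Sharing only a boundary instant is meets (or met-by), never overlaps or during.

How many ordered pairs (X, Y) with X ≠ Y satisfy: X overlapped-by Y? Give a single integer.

Checking all 90 ordered pairs for relation 'overlapped-by'; matching pairs in alphabetical order:
(backup, load_test): backup overlapped-by load_test ✓
(compaction, soundcheck): compaction overlapped-by soundcheck ✓
(load_test, compaction): load_test overlapped-by compaction ✓
(load_test, deploy): load_test overlapped-by deploy ✓
(load_test, onboarding): load_test overlapped-by onboarding ✓
(load_test, sync_call): load_test overlapped-by sync_call ✓
(planning, load_test): planning overlapped-by load_test ✓
(qa_pass, backup): qa_pass overlapped-by backup ✓
(qa_pass, load_test): qa_pass overlapped-by load_test ✓
(sync_call, compaction): sync_call overlapped-by compaction ✓
Count: 10.

10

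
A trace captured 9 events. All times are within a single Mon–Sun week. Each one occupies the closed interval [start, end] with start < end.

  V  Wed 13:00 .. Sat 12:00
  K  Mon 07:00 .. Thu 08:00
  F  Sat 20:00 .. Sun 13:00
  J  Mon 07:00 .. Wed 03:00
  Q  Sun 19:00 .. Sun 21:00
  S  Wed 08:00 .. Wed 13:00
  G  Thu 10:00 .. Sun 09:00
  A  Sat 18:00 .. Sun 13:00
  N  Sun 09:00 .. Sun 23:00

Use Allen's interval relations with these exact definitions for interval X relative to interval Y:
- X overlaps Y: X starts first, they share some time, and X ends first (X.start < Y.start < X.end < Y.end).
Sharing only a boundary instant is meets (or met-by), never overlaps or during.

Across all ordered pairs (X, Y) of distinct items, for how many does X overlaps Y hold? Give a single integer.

Checking all 72 ordered pairs for relation 'overlaps'; matching pairs in alphabetical order:
(A, N): A overlaps N ✓
(F, N): F overlaps N ✓
(G, A): G overlaps A ✓
(G, F): G overlaps F ✓
(K, V): K overlaps V ✓
(V, G): V overlaps G ✓
Count: 6.

6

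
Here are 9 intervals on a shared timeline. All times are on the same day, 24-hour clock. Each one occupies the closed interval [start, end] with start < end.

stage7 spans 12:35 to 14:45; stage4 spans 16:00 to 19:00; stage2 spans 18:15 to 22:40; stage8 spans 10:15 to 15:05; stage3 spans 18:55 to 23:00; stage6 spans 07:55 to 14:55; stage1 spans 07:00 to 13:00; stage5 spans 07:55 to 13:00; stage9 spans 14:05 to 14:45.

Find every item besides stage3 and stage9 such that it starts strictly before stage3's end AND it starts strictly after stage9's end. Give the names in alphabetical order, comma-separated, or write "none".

Conditions: its start is strictly before stage3's end (X.start < 23:00) AND its start is strictly after stage9's end (X.start > 14:45).
stage1: start 07:00 < 23:00? ✓; start 07:00 > 14:45? ✗ → no.
stage2: start 18:15 < 23:00? ✓; start 18:15 > 14:45? ✓ → yes.
stage4: start 16:00 < 23:00? ✓; start 16:00 > 14:45? ✓ → yes.
stage5: start 07:55 < 23:00? ✓; start 07:55 > 14:45? ✗ → no.
stage6: start 07:55 < 23:00? ✓; start 07:55 > 14:45? ✗ → no.
stage7: start 12:35 < 23:00? ✓; start 12:35 > 14:45? ✗ → no.
stage8: start 10:15 < 23:00? ✓; start 10:15 > 14:45? ✗ → no.
Result: stage2, stage4.

stage2, stage4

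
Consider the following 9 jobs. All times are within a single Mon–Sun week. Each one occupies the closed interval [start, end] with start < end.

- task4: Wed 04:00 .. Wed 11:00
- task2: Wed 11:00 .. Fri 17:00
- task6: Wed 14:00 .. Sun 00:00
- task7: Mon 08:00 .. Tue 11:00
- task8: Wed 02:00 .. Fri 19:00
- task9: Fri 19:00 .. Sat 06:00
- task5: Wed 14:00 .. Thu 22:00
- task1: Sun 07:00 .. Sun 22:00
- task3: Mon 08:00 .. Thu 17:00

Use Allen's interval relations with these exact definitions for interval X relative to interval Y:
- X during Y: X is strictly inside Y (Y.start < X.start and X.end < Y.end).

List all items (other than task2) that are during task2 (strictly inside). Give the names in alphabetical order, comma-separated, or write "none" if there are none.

Target task2 = [Wed 11:00, Fri 17:00].
task1 [Sun 07:00, Sun 22:00] → after → no.
task3 [Mon 08:00, Thu 17:00] → overlaps → no.
task4 [Wed 04:00, Wed 11:00] → meets → no.
task5 [Wed 14:00, Thu 22:00] → during → yes.
task6 [Wed 14:00, Sun 00:00] → overlapped-by → no.
task7 [Mon 08:00, Tue 11:00] → before → no.
task8 [Wed 02:00, Fri 19:00] → contains → no.
task9 [Fri 19:00, Sat 06:00] → after → no.
Result: task5.

task5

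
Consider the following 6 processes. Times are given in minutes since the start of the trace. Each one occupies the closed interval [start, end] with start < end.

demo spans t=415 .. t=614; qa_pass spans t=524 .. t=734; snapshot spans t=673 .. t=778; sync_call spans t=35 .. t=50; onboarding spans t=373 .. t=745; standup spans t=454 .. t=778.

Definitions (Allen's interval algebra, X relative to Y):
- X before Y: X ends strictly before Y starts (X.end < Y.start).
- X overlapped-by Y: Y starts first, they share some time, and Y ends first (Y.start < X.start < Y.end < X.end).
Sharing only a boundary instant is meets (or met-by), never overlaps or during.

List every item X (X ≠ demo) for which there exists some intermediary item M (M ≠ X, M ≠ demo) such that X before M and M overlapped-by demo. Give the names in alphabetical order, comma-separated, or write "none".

sync_call

Target demo = [t=415, t=614].
Intermediaries M with M overlapped-by demo: qa_pass, standup.
Via qa_pass — items with X before qa_pass: sync_call.
Via standup — items with X before standup: sync_call.
Union: sync_call.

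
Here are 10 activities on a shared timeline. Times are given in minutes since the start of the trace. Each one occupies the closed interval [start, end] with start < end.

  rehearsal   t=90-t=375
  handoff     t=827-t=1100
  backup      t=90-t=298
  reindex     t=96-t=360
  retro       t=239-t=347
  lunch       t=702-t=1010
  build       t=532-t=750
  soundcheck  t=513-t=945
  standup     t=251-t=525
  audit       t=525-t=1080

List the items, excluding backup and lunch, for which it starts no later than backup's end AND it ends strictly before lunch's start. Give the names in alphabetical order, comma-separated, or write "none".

rehearsal, reindex, retro, standup

Conditions: its start is no later than backup's end (X.start <= t=298) AND its end is strictly before lunch's start (X.end < t=702).
audit: start t=525 <= t=298? ✗; end t=1080 < t=702? ✗ → no.
build: start t=532 <= t=298? ✗; end t=750 < t=702? ✗ → no.
handoff: start t=827 <= t=298? ✗; end t=1100 < t=702? ✗ → no.
rehearsal: start t=90 <= t=298? ✓; end t=375 < t=702? ✓ → yes.
reindex: start t=96 <= t=298? ✓; end t=360 < t=702? ✓ → yes.
retro: start t=239 <= t=298? ✓; end t=347 < t=702? ✓ → yes.
soundcheck: start t=513 <= t=298? ✗; end t=945 < t=702? ✗ → no.
standup: start t=251 <= t=298? ✓; end t=525 < t=702? ✓ → yes.
Result: rehearsal, reindex, retro, standup.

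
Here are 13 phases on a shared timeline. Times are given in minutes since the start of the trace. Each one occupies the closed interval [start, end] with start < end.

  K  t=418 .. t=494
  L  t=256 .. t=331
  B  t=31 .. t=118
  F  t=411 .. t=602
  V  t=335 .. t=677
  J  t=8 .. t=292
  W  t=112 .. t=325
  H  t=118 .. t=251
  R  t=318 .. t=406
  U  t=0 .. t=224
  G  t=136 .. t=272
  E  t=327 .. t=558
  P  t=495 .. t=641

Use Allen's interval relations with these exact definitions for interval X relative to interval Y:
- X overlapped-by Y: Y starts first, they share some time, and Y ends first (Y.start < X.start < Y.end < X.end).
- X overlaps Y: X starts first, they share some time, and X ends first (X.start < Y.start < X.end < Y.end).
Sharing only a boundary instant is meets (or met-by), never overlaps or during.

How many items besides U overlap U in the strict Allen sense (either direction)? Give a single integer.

4

Target U = [t=0, t=224].
B [t=31, t=118] → during → no.
E [t=327, t=558] → after → no.
F [t=411, t=602] → after → no.
G [t=136, t=272] → overlapped-by → counts.
H [t=118, t=251] → overlapped-by → counts.
J [t=8, t=292] → overlapped-by → counts.
K [t=418, t=494] → after → no.
L [t=256, t=331] → after → no.
P [t=495, t=641] → after → no.
R [t=318, t=406] → after → no.
V [t=335, t=677] → after → no.
W [t=112, t=325] → overlapped-by → counts.
Total: 4.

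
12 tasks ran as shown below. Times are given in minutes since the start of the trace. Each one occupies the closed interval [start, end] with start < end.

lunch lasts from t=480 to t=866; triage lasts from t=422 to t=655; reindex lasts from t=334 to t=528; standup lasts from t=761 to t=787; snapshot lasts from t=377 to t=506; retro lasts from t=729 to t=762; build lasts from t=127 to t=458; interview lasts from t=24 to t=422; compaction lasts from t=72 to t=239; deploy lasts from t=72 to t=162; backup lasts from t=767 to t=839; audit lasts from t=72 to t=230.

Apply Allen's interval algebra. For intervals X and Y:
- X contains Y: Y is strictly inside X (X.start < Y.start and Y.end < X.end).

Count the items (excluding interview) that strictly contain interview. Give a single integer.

Target interview = [t=24, t=422].
audit [t=72, t=230] → during → no.
backup [t=767, t=839] → after → no.
build [t=127, t=458] → overlapped-by → no.
compaction [t=72, t=239] → during → no.
deploy [t=72, t=162] → during → no.
lunch [t=480, t=866] → after → no.
reindex [t=334, t=528] → overlapped-by → no.
retro [t=729, t=762] → after → no.
snapshot [t=377, t=506] → overlapped-by → no.
standup [t=761, t=787] → after → no.
triage [t=422, t=655] → met-by → no.
Total: 0.

0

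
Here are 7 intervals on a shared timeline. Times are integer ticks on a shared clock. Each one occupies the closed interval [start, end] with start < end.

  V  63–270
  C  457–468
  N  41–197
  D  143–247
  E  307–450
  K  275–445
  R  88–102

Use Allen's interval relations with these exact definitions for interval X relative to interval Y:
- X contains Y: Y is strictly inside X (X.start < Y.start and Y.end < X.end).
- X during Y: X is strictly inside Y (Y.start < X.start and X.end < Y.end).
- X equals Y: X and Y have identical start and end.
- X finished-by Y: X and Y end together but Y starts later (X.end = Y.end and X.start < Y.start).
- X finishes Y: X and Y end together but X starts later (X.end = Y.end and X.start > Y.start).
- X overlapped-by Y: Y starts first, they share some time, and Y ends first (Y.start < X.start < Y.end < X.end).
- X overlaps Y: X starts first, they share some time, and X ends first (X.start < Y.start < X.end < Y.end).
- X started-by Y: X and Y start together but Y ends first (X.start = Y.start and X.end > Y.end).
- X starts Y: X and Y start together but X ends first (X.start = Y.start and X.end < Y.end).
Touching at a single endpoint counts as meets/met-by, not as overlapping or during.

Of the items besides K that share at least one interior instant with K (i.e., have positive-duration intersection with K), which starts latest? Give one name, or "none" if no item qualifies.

E

Target K = [275, 445].
C [457, 468] → after → excluded.
D [143, 247] → before → excluded.
E [307, 450] → overlapped-by → candidate.
N [41, 197] → before → excluded.
R [88, 102] → before → excluded.
V [63, 270] → before → excluded.
Among candidates, latest start is 307 → E.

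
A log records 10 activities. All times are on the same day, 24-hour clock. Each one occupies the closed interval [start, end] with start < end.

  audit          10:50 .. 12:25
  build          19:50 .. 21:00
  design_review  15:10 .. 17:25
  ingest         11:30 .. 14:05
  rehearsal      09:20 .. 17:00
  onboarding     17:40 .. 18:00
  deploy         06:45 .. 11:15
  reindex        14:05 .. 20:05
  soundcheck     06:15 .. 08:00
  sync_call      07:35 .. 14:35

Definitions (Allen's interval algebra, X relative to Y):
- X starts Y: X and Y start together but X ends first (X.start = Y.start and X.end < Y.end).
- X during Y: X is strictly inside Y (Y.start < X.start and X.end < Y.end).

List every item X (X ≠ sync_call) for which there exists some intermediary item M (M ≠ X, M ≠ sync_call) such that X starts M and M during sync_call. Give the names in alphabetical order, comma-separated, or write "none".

none

Target sync_call = [07:35, 14:35].
Intermediaries M with M during sync_call: audit, ingest.
Via audit — items with X starts audit: none.
Via ingest — items with X starts ingest: none.
Union: none.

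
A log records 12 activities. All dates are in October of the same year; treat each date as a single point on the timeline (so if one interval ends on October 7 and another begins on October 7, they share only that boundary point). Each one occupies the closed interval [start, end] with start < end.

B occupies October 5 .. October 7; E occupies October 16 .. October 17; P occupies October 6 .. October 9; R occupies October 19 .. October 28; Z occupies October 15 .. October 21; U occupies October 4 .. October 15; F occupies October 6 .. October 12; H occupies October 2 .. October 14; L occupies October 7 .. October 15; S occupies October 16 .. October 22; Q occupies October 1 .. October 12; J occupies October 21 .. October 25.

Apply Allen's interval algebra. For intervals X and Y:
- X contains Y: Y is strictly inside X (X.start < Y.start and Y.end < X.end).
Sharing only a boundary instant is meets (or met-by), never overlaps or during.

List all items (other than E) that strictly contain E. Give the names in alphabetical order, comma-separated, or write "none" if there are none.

Z

Target E = [October 16, October 17].
B [October 5, October 7] → before → no.
F [October 6, October 12] → before → no.
H [October 2, October 14] → before → no.
J [October 21, October 25] → after → no.
L [October 7, October 15] → before → no.
P [October 6, October 9] → before → no.
Q [October 1, October 12] → before → no.
R [October 19, October 28] → after → no.
S [October 16, October 22] → started-by → no.
U [October 4, October 15] → before → no.
Z [October 15, October 21] → contains → yes.
Result: Z.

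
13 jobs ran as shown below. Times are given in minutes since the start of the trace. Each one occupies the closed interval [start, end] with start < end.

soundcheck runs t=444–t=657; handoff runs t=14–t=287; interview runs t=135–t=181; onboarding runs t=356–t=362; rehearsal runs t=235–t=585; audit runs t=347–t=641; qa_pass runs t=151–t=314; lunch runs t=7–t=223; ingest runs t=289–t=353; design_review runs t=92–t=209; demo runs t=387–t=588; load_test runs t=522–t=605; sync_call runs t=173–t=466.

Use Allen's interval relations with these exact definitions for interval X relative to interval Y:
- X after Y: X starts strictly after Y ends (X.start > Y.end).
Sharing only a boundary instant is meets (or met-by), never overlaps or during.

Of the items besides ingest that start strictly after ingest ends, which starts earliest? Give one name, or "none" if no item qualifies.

Target ingest = [t=289, t=353].
audit [t=347, t=641] → overlapped-by → excluded.
demo [t=387, t=588] → after → candidate.
design_review [t=92, t=209] → before → excluded.
handoff [t=14, t=287] → before → excluded.
interview [t=135, t=181] → before → excluded.
load_test [t=522, t=605] → after → candidate.
lunch [t=7, t=223] → before → excluded.
onboarding [t=356, t=362] → after → candidate.
qa_pass [t=151, t=314] → overlaps → excluded.
rehearsal [t=235, t=585] → contains → excluded.
soundcheck [t=444, t=657] → after → candidate.
sync_call [t=173, t=466] → contains → excluded.
Among candidates, earliest start is t=356 → onboarding.

onboarding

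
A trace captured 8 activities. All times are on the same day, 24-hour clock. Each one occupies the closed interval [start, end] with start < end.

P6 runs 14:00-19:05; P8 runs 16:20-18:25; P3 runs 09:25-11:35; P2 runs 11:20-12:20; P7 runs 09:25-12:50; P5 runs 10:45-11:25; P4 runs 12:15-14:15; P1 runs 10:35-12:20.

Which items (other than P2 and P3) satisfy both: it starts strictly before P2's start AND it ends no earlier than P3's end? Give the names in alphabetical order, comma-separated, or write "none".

Conditions: its start is strictly before P2's start (X.start < 11:20) AND its end is no earlier than P3's end (X.end >= 11:35).
P1: start 10:35 < 11:20? ✓; end 12:20 >= 11:35? ✓ → yes.
P4: start 12:15 < 11:20? ✗; end 14:15 >= 11:35? ✓ → no.
P5: start 10:45 < 11:20? ✓; end 11:25 >= 11:35? ✗ → no.
P6: start 14:00 < 11:20? ✗; end 19:05 >= 11:35? ✓ → no.
P7: start 09:25 < 11:20? ✓; end 12:50 >= 11:35? ✓ → yes.
P8: start 16:20 < 11:20? ✗; end 18:25 >= 11:35? ✓ → no.
Result: P1, P7.

P1, P7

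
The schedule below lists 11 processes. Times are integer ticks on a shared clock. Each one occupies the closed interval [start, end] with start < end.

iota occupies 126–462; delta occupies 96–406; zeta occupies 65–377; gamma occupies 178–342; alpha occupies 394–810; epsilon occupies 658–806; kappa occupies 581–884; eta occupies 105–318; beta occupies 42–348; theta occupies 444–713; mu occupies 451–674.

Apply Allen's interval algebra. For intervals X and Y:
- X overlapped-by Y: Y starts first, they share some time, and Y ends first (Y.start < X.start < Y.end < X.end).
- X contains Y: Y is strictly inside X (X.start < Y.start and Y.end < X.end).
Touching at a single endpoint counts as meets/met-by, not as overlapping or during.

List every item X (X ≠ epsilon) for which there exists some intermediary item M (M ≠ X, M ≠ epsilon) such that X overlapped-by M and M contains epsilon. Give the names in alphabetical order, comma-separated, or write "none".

Target epsilon = [658, 806].
Intermediaries M with M contains epsilon: alpha, kappa.
Via alpha — items with X overlapped-by alpha: kappa.
Via kappa — items with X overlapped-by kappa: none.
Union: kappa.

kappa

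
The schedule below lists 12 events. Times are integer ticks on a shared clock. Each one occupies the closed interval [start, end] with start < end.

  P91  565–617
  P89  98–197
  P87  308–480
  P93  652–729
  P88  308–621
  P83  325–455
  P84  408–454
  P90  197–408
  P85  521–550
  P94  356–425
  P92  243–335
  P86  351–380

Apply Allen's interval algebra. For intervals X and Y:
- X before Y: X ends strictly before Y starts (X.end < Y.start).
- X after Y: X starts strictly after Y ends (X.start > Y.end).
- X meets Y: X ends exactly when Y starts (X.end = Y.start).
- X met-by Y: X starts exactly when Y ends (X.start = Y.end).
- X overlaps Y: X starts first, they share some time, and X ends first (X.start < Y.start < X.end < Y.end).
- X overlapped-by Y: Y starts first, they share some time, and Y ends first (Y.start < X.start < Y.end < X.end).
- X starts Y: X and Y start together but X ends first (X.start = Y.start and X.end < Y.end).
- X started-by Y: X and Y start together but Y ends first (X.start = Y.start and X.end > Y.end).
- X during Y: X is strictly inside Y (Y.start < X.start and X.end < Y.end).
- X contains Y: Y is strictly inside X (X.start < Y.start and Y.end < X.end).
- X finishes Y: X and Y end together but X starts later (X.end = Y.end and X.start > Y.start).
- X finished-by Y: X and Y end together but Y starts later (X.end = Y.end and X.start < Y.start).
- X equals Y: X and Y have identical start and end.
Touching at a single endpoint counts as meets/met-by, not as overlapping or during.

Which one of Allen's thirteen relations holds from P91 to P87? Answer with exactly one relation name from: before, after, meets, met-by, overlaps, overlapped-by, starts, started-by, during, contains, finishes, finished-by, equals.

P91 = [565, 617]; P87 = [308, 480].
Compare endpoints: P91.start > P87.start, P91.start > P87.end, P91.end > P87.start, P91.end > P87.end.
That pattern is 'after'.

after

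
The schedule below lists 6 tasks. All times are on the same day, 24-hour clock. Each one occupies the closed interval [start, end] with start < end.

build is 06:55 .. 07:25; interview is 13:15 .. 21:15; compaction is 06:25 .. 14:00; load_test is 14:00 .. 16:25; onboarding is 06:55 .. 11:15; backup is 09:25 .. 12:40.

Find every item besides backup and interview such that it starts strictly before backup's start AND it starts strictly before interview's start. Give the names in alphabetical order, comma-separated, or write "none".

build, compaction, onboarding

Conditions: its start is strictly before backup's start (X.start < 09:25) AND its start is strictly before interview's start (X.start < 13:15).
build: start 06:55 < 09:25? ✓; start 06:55 < 13:15? ✓ → yes.
compaction: start 06:25 < 09:25? ✓; start 06:25 < 13:15? ✓ → yes.
load_test: start 14:00 < 09:25? ✗; start 14:00 < 13:15? ✗ → no.
onboarding: start 06:55 < 09:25? ✓; start 06:55 < 13:15? ✓ → yes.
Result: build, compaction, onboarding.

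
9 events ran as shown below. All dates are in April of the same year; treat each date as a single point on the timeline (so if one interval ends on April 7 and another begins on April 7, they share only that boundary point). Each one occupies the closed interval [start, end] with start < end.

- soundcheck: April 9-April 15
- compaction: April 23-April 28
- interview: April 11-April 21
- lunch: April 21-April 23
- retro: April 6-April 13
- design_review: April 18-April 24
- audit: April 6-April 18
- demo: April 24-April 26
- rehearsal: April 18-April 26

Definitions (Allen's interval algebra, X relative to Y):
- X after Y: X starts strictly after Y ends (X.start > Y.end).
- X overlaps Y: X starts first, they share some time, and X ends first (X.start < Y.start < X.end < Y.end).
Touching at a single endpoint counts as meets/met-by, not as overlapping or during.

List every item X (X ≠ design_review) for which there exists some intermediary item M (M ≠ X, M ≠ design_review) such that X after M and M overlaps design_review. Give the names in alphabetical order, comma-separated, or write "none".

compaction, demo

Target design_review = [April 18, April 24].
Intermediaries M with M overlaps design_review: interview.
Via interview — items with X after interview: compaction, demo.
Union: compaction, demo.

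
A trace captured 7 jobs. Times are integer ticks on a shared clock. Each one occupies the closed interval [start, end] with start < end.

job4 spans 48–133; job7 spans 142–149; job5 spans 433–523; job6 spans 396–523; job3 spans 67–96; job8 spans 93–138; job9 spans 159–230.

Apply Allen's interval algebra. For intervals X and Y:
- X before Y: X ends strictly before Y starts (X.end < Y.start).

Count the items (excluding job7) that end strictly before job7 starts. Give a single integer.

3

Target job7 = [142, 149].
job3 [67, 96] → before → counts.
job4 [48, 133] → before → counts.
job5 [433, 523] → after → no.
job6 [396, 523] → after → no.
job8 [93, 138] → before → counts.
job9 [159, 230] → after → no.
Total: 3.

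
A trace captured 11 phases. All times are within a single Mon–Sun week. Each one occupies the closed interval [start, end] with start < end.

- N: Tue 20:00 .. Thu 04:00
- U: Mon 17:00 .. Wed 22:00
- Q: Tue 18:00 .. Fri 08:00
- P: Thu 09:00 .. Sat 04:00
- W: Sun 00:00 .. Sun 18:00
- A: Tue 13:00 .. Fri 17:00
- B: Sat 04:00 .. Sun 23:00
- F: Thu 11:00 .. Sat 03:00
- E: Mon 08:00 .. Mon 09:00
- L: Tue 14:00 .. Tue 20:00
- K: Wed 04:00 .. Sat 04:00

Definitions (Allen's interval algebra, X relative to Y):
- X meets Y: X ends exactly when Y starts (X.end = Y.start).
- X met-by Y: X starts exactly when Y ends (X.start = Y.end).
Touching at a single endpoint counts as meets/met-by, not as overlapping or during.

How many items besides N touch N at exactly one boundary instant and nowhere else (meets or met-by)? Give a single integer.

Target N = [Tue 20:00, Thu 04:00].
A [Tue 13:00, Fri 17:00] → contains → no.
B [Sat 04:00, Sun 23:00] → after → no.
E [Mon 08:00, Mon 09:00] → before → no.
F [Thu 11:00, Sat 03:00] → after → no.
K [Wed 04:00, Sat 04:00] → overlapped-by → no.
L [Tue 14:00, Tue 20:00] → meets → counts.
P [Thu 09:00, Sat 04:00] → after → no.
Q [Tue 18:00, Fri 08:00] → contains → no.
U [Mon 17:00, Wed 22:00] → overlaps → no.
W [Sun 00:00, Sun 18:00] → after → no.
Total: 1.

1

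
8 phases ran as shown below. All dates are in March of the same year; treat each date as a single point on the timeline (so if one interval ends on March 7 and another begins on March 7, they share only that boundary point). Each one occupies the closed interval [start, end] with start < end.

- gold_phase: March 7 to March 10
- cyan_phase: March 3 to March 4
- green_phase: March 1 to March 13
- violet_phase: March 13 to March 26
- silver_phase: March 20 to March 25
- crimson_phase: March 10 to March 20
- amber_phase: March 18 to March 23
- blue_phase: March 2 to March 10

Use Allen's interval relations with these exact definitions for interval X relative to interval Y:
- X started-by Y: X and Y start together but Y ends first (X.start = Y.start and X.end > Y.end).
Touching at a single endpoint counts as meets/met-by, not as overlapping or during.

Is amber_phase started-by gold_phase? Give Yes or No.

amber_phase = [March 18, March 23], gold_phase = [March 7, March 10].
Actual relation of amber_phase to gold_phase: after.
Asked whether 'started-by' holds → No.

No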